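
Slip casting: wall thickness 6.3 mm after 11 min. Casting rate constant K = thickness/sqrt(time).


K = 6.3 / sqrt(11) = 6.3 / 3.3166 = 1.9 mm/min^0.5

1.9


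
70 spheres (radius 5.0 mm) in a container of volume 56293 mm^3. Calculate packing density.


V_sphere = 4/3*pi*5.0^3 = 523.5988 mm^3
Total V = 70*523.5988 = 36651.916 mm^3
PD = 36651.916 / 56293 = 0.651

0.651


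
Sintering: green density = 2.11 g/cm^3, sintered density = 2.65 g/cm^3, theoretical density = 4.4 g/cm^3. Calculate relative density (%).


Relative = 2.65 / 4.4 * 100 = 60.2%

60.2


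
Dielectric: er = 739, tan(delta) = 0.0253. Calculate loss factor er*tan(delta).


Loss = 739 * 0.0253 = 18.697

18.697


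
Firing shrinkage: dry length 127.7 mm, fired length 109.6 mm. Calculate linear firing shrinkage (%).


FS = (127.7 - 109.6) / 127.7 * 100 = 14.17%

14.17


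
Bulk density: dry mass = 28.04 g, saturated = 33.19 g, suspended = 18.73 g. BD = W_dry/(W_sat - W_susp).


BD = 28.04 / (33.19 - 18.73) = 28.04 / 14.46 = 1.939 g/cm^3

1.939


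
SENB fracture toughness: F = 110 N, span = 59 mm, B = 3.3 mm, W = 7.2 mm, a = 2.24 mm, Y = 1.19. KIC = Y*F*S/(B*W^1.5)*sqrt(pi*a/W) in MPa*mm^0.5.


KIC = 1.19*110*59/(3.3*7.2^1.5)*sqrt(pi*2.24/7.2) = 119.76

119.76


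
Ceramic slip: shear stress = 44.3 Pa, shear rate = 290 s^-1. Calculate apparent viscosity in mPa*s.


eta = tau/gamma * 1000 = 44.3/290 * 1000 = 152.8 mPa*s

152.8


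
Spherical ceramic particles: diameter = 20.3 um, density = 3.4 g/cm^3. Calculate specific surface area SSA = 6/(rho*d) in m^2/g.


SSA = 6 / (3.4 * 20.3) = 0.087 m^2/g

0.087


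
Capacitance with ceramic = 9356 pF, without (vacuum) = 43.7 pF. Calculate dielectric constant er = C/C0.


er = 9356 / 43.7 = 214.1

214.1


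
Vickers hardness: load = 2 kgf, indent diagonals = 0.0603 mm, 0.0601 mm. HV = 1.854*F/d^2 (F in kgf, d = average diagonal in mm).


d_avg = (0.0603+0.0601)/2 = 0.0602 mm
HV = 1.854*2/0.0602^2 = 1023

1023


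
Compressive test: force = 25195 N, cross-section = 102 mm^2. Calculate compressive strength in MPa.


CS = 25195 / 102 = 247.0 MPa

247.0


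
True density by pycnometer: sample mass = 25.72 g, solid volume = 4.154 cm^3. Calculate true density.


TD = 25.72 / 4.154 = 6.192 g/cm^3

6.192


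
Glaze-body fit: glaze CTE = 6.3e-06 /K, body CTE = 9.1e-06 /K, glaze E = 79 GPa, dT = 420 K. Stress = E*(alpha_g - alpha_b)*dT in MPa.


Stress = 79*1000*(6.3e-06 - 9.1e-06)*420 = -92.9 MPa

-92.9


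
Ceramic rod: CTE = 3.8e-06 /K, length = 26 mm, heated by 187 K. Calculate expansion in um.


dL = 3.8e-06 * 26 * 187 * 1000 = 18.476 um

18.476


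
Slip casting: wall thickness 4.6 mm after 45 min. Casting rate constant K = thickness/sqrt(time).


K = 4.6 / sqrt(45) = 4.6 / 6.7082 = 0.686 mm/min^0.5

0.686


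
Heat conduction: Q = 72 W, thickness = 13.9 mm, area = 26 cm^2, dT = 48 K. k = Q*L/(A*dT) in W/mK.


k = 72*13.9/1000/(26/10000*48) = 8.02 W/mK

8.02


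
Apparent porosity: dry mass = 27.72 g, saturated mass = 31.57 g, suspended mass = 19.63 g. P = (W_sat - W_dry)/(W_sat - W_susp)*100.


P = (31.57 - 27.72) / (31.57 - 19.63) * 100 = 3.85 / 11.94 * 100 = 32.2%

32.2


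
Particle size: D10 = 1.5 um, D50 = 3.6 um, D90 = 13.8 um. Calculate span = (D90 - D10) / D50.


Span = (13.8 - 1.5) / 3.6 = 12.3 / 3.6 = 3.417

3.417


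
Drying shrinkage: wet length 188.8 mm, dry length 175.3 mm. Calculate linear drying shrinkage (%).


DS = (188.8 - 175.3) / 188.8 * 100 = 7.15%

7.15


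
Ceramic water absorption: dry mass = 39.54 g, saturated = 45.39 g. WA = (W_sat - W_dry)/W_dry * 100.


WA = (45.39 - 39.54) / 39.54 * 100 = 14.8%

14.8


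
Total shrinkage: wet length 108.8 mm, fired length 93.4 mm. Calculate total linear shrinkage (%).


TS = (108.8 - 93.4) / 108.8 * 100 = 14.15%

14.15


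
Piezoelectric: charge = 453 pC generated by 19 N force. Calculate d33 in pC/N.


d33 = 453 / 19 = 23.8 pC/N

23.8


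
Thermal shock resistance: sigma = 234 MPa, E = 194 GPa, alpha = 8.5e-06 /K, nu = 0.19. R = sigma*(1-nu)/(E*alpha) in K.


R = 234*(1-0.19)/(194*1000*8.5e-06) = 115 K

115


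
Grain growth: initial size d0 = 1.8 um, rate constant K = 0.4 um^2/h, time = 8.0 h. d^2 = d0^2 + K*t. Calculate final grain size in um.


d^2 = 1.8^2 + 0.4*8.0 = 6.44
d = sqrt(6.44) = 2.54 um

2.54


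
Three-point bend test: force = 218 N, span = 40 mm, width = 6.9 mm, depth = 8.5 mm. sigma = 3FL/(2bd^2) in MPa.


sigma = 3*218*40/(2*6.9*8.5^2) = 26.2 MPa

26.2


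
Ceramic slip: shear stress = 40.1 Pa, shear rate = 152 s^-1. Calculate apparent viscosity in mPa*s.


eta = tau/gamma * 1000 = 40.1/152 * 1000 = 263.8 mPa*s

263.8


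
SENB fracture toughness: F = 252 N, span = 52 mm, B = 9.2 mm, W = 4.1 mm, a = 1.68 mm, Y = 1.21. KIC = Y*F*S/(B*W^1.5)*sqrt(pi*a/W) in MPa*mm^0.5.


KIC = 1.21*252*52/(9.2*4.1^1.5)*sqrt(pi*1.68/4.1) = 235.54

235.54


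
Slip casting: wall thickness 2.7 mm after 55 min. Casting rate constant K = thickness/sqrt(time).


K = 2.7 / sqrt(55) = 2.7 / 7.4162 = 0.364 mm/min^0.5

0.364


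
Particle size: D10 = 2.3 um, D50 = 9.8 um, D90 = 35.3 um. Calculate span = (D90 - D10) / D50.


Span = (35.3 - 2.3) / 9.8 = 33.0 / 9.8 = 3.367

3.367


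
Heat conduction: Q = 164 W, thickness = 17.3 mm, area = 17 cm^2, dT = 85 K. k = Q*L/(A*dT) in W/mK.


k = 164*17.3/1000/(17/10000*85) = 19.63 W/mK

19.63


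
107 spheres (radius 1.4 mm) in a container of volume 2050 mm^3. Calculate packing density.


V_sphere = 4/3*pi*1.4^3 = 11.494 mm^3
Total V = 107*11.494 = 1229.858 mm^3
PD = 1229.858 / 2050 = 0.6

0.6


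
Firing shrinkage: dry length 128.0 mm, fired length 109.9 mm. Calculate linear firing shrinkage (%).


FS = (128.0 - 109.9) / 128.0 * 100 = 14.14%

14.14


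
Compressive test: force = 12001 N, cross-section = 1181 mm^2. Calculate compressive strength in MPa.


CS = 12001 / 1181 = 10.2 MPa

10.2


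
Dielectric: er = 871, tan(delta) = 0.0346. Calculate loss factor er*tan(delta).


Loss = 871 * 0.0346 = 30.137

30.137


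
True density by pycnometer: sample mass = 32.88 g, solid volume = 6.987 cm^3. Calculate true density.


TD = 32.88 / 6.987 = 4.706 g/cm^3

4.706


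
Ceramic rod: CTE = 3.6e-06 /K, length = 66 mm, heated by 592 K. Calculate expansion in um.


dL = 3.6e-06 * 66 * 592 * 1000 = 140.659 um

140.659


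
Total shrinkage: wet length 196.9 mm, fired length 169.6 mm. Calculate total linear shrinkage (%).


TS = (196.9 - 169.6) / 196.9 * 100 = 13.86%

13.86


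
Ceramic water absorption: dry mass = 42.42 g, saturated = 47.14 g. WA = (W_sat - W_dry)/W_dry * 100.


WA = (47.14 - 42.42) / 42.42 * 100 = 11.13%

11.13


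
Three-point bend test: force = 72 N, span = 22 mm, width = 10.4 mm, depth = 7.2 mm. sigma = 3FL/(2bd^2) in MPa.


sigma = 3*72*22/(2*10.4*7.2^2) = 4.4 MPa

4.4


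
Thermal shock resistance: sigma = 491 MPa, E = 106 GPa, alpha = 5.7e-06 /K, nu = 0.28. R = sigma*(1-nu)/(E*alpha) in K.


R = 491*(1-0.28)/(106*1000*5.7e-06) = 585 K

585


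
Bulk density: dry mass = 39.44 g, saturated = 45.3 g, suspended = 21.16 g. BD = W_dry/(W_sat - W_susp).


BD = 39.44 / (45.3 - 21.16) = 39.44 / 24.14 = 1.634 g/cm^3

1.634


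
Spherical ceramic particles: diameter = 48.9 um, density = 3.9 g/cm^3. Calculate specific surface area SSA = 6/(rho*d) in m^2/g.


SSA = 6 / (3.9 * 48.9) = 0.031 m^2/g

0.031


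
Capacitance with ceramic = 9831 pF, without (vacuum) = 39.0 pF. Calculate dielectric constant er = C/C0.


er = 9831 / 39.0 = 252.08

252.08


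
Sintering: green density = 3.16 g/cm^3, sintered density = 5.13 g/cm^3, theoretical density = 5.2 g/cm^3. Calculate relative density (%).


Relative = 5.13 / 5.2 * 100 = 98.7%

98.7


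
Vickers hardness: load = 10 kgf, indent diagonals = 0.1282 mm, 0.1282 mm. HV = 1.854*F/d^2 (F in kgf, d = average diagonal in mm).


d_avg = (0.1282+0.1282)/2 = 0.1282 mm
HV = 1.854*10/0.1282^2 = 1128

1128


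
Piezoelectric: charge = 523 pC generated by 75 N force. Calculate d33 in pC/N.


d33 = 523 / 75 = 7.0 pC/N

7.0


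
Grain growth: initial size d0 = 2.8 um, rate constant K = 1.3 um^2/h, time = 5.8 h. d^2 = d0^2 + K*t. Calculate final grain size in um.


d^2 = 2.8^2 + 1.3*5.8 = 15.38
d = sqrt(15.38) = 3.92 um

3.92


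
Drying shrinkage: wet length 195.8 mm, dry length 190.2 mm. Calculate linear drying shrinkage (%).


DS = (195.8 - 190.2) / 195.8 * 100 = 2.86%

2.86


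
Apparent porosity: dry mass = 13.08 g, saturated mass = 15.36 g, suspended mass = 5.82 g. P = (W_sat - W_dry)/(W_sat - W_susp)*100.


P = (15.36 - 13.08) / (15.36 - 5.82) * 100 = 2.28 / 9.54 * 100 = 23.9%

23.9


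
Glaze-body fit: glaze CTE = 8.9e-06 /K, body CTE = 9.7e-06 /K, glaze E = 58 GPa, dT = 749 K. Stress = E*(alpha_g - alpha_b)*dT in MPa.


Stress = 58*1000*(8.9e-06 - 9.7e-06)*749 = -34.8 MPa

-34.8


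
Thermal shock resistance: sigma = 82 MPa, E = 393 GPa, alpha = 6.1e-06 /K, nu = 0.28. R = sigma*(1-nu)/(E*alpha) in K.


R = 82*(1-0.28)/(393*1000*6.1e-06) = 25 K

25


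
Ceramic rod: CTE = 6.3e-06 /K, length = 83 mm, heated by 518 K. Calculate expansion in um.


dL = 6.3e-06 * 83 * 518 * 1000 = 270.862 um

270.862


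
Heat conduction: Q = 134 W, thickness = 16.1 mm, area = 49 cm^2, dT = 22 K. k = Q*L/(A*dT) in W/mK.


k = 134*16.1/1000/(49/10000*22) = 20.01 W/mK

20.01


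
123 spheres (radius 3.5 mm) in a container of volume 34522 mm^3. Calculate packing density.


V_sphere = 4/3*pi*3.5^3 = 179.5944 mm^3
Total V = 123*179.5944 = 22090.1112 mm^3
PD = 22090.1112 / 34522 = 0.64

0.64


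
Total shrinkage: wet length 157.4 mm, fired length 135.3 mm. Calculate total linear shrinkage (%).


TS = (157.4 - 135.3) / 157.4 * 100 = 14.04%

14.04


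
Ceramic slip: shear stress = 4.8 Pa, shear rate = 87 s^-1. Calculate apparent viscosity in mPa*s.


eta = tau/gamma * 1000 = 4.8/87 * 1000 = 55.2 mPa*s

55.2


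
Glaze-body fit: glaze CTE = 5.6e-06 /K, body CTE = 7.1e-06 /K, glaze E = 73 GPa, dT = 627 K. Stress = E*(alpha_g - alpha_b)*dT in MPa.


Stress = 73*1000*(5.6e-06 - 7.1e-06)*627 = -68.7 MPa

-68.7


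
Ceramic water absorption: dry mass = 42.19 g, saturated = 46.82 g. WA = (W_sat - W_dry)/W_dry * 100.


WA = (46.82 - 42.19) / 42.19 * 100 = 10.97%

10.97


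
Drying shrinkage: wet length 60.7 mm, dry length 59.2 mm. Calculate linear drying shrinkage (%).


DS = (60.7 - 59.2) / 60.7 * 100 = 2.47%

2.47


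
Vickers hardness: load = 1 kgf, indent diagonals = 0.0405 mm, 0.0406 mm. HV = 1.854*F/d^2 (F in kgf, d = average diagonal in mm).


d_avg = (0.0405+0.0406)/2 = 0.04055 mm
HV = 1.854*1/0.04055^2 = 1128

1128


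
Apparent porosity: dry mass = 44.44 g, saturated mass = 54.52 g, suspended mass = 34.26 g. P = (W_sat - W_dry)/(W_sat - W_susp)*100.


P = (54.52 - 44.44) / (54.52 - 34.26) * 100 = 10.08 / 20.26 * 100 = 49.8%

49.8


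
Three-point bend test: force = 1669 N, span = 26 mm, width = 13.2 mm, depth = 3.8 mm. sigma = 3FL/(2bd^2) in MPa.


sigma = 3*1669*26/(2*13.2*3.8^2) = 341.5 MPa

341.5


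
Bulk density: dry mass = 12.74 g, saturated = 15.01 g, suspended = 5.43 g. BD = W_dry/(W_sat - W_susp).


BD = 12.74 / (15.01 - 5.43) = 12.74 / 9.58 = 1.33 g/cm^3

1.33


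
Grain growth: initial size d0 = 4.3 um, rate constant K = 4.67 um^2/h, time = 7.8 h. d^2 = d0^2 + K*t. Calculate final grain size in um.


d^2 = 4.3^2 + 4.67*7.8 = 54.916
d = sqrt(54.916) = 7.41 um

7.41


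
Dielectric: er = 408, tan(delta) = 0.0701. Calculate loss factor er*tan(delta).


Loss = 408 * 0.0701 = 28.601

28.601


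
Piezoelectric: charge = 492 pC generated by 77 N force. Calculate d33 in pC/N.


d33 = 492 / 77 = 6.4 pC/N

6.4


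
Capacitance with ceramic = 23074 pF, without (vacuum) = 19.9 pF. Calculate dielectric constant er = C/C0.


er = 23074 / 19.9 = 1159.5

1159.5


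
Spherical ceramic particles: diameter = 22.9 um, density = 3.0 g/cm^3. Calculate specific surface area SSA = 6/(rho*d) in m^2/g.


SSA = 6 / (3.0 * 22.9) = 0.087 m^2/g

0.087


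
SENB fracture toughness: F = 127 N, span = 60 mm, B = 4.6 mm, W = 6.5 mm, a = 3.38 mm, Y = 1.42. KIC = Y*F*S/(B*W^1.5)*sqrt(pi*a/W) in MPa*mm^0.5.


KIC = 1.42*127*60/(4.6*6.5^1.5)*sqrt(pi*3.38/6.5) = 181.42

181.42


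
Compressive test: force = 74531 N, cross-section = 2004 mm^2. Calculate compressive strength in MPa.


CS = 74531 / 2004 = 37.2 MPa

37.2


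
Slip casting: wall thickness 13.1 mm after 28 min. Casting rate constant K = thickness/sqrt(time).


K = 13.1 / sqrt(28) = 13.1 / 5.2915 = 2.476 mm/min^0.5

2.476


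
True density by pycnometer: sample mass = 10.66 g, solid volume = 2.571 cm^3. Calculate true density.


TD = 10.66 / 2.571 = 4.146 g/cm^3

4.146


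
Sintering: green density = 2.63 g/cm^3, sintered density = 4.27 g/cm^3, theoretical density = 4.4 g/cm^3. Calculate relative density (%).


Relative = 4.27 / 4.4 * 100 = 97.0%

97.0


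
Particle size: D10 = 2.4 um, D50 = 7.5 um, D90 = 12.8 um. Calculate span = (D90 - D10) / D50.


Span = (12.8 - 2.4) / 7.5 = 10.4 / 7.5 = 1.387

1.387


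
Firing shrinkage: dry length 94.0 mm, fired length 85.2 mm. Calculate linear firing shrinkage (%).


FS = (94.0 - 85.2) / 94.0 * 100 = 9.36%

9.36


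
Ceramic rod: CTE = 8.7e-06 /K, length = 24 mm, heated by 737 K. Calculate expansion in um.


dL = 8.7e-06 * 24 * 737 * 1000 = 153.886 um

153.886


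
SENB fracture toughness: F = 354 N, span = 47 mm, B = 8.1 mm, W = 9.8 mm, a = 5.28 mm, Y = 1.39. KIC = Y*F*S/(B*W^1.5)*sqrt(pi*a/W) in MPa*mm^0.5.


KIC = 1.39*354*47/(8.1*9.8^1.5)*sqrt(pi*5.28/9.8) = 121.08

121.08


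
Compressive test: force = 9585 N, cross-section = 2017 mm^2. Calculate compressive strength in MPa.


CS = 9585 / 2017 = 4.8 MPa

4.8


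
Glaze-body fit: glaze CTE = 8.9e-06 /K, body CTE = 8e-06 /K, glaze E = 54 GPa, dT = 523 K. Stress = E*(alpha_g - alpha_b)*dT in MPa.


Stress = 54*1000*(8.9e-06 - 8e-06)*523 = 25.4 MPa

25.4


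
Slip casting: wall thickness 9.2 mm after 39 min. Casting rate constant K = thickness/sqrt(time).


K = 9.2 / sqrt(39) = 9.2 / 6.245 = 1.473 mm/min^0.5

1.473


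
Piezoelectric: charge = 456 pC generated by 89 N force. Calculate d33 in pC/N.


d33 = 456 / 89 = 5.1 pC/N

5.1


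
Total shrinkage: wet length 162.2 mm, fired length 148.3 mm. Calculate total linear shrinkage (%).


TS = (162.2 - 148.3) / 162.2 * 100 = 8.57%

8.57


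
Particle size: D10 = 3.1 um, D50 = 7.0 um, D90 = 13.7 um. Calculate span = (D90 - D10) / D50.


Span = (13.7 - 3.1) / 7.0 = 10.6 / 7.0 = 1.514

1.514


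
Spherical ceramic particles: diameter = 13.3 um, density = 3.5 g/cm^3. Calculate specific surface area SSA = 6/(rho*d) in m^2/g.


SSA = 6 / (3.5 * 13.3) = 0.129 m^2/g

0.129


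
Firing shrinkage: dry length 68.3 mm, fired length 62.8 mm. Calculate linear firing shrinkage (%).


FS = (68.3 - 62.8) / 68.3 * 100 = 8.05%

8.05


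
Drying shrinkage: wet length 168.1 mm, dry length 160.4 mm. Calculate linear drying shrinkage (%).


DS = (168.1 - 160.4) / 168.1 * 100 = 4.58%

4.58


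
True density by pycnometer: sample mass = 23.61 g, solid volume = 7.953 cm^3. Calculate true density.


TD = 23.61 / 7.953 = 2.969 g/cm^3

2.969


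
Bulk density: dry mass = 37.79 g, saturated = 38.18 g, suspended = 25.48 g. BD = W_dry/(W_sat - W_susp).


BD = 37.79 / (38.18 - 25.48) = 37.79 / 12.7 = 2.976 g/cm^3

2.976


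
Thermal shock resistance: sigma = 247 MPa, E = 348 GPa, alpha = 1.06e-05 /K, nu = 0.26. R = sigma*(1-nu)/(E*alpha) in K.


R = 247*(1-0.26)/(348*1000*1.06e-05) = 50 K

50


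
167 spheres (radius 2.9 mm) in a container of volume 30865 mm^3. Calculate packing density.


V_sphere = 4/3*pi*2.9^3 = 102.1604 mm^3
Total V = 167*102.1604 = 17060.7868 mm^3
PD = 17060.7868 / 30865 = 0.553

0.553


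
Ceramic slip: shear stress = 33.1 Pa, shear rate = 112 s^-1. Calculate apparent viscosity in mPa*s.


eta = tau/gamma * 1000 = 33.1/112 * 1000 = 295.5 mPa*s

295.5


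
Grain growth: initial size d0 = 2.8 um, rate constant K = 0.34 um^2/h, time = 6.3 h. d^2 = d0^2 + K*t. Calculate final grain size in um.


d^2 = 2.8^2 + 0.34*6.3 = 9.982
d = sqrt(9.982) = 3.16 um

3.16


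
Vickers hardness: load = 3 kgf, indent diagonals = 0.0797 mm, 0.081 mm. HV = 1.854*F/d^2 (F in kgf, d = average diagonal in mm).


d_avg = (0.0797+0.081)/2 = 0.08035 mm
HV = 1.854*3/0.08035^2 = 862

862


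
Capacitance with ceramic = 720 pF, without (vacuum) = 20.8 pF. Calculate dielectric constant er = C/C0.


er = 720 / 20.8 = 34.62

34.62


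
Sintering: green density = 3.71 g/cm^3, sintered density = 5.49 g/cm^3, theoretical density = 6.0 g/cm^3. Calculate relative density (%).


Relative = 5.49 / 6.0 * 100 = 91.5%

91.5


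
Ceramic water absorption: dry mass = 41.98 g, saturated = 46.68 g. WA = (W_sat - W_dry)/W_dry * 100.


WA = (46.68 - 41.98) / 41.98 * 100 = 11.2%

11.2


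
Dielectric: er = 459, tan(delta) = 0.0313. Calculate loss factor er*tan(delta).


Loss = 459 * 0.0313 = 14.367

14.367


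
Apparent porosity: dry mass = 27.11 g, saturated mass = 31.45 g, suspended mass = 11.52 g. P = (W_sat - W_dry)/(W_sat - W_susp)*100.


P = (31.45 - 27.11) / (31.45 - 11.52) * 100 = 4.34 / 19.93 * 100 = 21.8%

21.8


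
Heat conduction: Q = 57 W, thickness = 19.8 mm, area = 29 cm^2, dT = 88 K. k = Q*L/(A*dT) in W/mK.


k = 57*19.8/1000/(29/10000*88) = 4.42 W/mK

4.42


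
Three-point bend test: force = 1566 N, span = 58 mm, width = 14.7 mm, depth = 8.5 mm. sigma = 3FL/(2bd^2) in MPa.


sigma = 3*1566*58/(2*14.7*8.5^2) = 128.3 MPa

128.3


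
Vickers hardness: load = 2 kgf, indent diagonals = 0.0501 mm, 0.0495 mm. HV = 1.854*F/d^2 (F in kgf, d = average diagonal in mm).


d_avg = (0.0501+0.0495)/2 = 0.0498 mm
HV = 1.854*2/0.0498^2 = 1495

1495


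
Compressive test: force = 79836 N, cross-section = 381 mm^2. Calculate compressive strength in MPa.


CS = 79836 / 381 = 209.5 MPa

209.5


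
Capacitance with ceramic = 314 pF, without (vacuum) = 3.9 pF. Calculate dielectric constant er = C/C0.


er = 314 / 3.9 = 80.51

80.51


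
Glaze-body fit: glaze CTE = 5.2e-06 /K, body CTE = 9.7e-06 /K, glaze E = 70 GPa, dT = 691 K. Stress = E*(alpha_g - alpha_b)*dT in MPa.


Stress = 70*1000*(5.2e-06 - 9.7e-06)*691 = -217.7 MPa

-217.7


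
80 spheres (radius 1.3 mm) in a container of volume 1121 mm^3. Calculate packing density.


V_sphere = 4/3*pi*1.3^3 = 9.2028 mm^3
Total V = 80*9.2028 = 736.224 mm^3
PD = 736.224 / 1121 = 0.657

0.657


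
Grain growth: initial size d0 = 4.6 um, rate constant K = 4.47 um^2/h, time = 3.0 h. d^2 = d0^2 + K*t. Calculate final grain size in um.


d^2 = 4.6^2 + 4.47*3.0 = 34.57
d = sqrt(34.57) = 5.88 um

5.88


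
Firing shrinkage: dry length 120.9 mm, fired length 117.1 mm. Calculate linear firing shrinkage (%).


FS = (120.9 - 117.1) / 120.9 * 100 = 3.14%

3.14


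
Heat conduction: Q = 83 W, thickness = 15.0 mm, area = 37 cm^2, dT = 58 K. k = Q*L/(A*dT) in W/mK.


k = 83*15.0/1000/(37/10000*58) = 5.8 W/mK

5.8


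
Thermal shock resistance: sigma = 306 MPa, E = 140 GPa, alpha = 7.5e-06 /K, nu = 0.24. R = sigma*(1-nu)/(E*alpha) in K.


R = 306*(1-0.24)/(140*1000*7.5e-06) = 221 K

221


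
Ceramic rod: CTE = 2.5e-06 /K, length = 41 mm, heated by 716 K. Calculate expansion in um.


dL = 2.5e-06 * 41 * 716 * 1000 = 73.39 um

73.39


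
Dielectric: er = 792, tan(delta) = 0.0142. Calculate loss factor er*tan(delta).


Loss = 792 * 0.0142 = 11.246

11.246


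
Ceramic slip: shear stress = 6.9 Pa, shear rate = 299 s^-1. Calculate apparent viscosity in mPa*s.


eta = tau/gamma * 1000 = 6.9/299 * 1000 = 23.1 mPa*s

23.1


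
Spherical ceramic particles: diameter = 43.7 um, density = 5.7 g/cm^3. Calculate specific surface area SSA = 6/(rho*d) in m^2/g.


SSA = 6 / (5.7 * 43.7) = 0.024 m^2/g

0.024


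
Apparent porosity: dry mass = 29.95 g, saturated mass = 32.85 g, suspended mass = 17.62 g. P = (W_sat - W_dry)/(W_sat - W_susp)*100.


P = (32.85 - 29.95) / (32.85 - 17.62) * 100 = 2.9 / 15.23 * 100 = 19.0%

19.0


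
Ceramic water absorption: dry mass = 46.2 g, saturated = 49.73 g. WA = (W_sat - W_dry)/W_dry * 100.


WA = (49.73 - 46.2) / 46.2 * 100 = 7.64%

7.64


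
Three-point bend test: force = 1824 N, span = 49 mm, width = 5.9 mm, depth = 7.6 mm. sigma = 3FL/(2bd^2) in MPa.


sigma = 3*1824*49/(2*5.9*7.6^2) = 393.4 MPa

393.4


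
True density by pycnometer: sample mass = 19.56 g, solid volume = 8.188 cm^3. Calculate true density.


TD = 19.56 / 8.188 = 2.389 g/cm^3

2.389


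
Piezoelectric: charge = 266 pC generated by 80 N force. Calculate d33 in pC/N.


d33 = 266 / 80 = 3.3 pC/N

3.3


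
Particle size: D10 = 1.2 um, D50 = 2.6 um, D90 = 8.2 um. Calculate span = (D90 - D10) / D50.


Span = (8.2 - 1.2) / 2.6 = 7.0 / 2.6 = 2.692

2.692


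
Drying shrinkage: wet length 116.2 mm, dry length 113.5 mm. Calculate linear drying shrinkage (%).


DS = (116.2 - 113.5) / 116.2 * 100 = 2.32%

2.32


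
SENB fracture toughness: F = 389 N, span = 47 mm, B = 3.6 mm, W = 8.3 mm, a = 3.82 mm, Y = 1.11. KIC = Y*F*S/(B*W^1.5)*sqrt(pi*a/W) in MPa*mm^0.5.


KIC = 1.11*389*47/(3.6*8.3^1.5)*sqrt(pi*3.82/8.3) = 283.48

283.48


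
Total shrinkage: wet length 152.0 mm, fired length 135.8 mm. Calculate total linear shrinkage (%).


TS = (152.0 - 135.8) / 152.0 * 100 = 10.66%

10.66


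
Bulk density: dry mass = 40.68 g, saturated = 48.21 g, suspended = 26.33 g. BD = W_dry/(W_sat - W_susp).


BD = 40.68 / (48.21 - 26.33) = 40.68 / 21.88 = 1.859 g/cm^3

1.859


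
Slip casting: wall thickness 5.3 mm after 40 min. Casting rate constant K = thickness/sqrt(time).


K = 5.3 / sqrt(40) = 5.3 / 6.3246 = 0.838 mm/min^0.5

0.838


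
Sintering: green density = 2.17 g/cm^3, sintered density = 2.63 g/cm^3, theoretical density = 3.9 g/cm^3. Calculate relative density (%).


Relative = 2.63 / 3.9 * 100 = 67.4%

67.4


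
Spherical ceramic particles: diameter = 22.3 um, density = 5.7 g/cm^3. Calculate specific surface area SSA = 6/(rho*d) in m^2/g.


SSA = 6 / (5.7 * 22.3) = 0.047 m^2/g

0.047


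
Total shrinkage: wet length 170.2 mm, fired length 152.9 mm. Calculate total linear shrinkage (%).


TS = (170.2 - 152.9) / 170.2 * 100 = 10.16%

10.16


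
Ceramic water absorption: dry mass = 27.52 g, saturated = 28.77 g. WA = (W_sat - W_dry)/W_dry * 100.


WA = (28.77 - 27.52) / 27.52 * 100 = 4.54%

4.54


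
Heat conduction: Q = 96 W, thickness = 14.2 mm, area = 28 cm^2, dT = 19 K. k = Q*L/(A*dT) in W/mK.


k = 96*14.2/1000/(28/10000*19) = 25.62 W/mK

25.62


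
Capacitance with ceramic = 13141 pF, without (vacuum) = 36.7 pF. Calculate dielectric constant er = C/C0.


er = 13141 / 36.7 = 358.07

358.07


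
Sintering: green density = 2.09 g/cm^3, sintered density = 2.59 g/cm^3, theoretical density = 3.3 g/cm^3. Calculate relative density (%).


Relative = 2.59 / 3.3 * 100 = 78.5%

78.5


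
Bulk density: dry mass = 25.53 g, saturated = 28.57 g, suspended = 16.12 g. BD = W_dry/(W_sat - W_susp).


BD = 25.53 / (28.57 - 16.12) = 25.53 / 12.45 = 2.051 g/cm^3

2.051


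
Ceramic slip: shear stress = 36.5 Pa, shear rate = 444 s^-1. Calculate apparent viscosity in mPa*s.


eta = tau/gamma * 1000 = 36.5/444 * 1000 = 82.2 mPa*s

82.2


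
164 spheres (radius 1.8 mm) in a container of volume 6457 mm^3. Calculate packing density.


V_sphere = 4/3*pi*1.8^3 = 24.429 mm^3
Total V = 164*24.429 = 4006.356 mm^3
PD = 4006.356 / 6457 = 0.62

0.62


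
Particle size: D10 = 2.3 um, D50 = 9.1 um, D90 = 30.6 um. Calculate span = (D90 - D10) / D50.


Span = (30.6 - 2.3) / 9.1 = 28.3 / 9.1 = 3.11

3.11


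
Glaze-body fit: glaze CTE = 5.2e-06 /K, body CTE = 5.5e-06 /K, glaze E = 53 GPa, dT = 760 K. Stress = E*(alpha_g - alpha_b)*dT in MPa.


Stress = 53*1000*(5.2e-06 - 5.5e-06)*760 = -12.1 MPa

-12.1


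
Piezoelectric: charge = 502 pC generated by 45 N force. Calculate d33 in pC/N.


d33 = 502 / 45 = 11.2 pC/N

11.2


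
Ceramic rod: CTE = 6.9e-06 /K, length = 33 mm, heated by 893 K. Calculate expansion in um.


dL = 6.9e-06 * 33 * 893 * 1000 = 203.336 um

203.336


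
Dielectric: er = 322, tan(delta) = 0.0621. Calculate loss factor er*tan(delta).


Loss = 322 * 0.0621 = 19.996

19.996


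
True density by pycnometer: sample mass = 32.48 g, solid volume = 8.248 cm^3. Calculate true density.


TD = 32.48 / 8.248 = 3.938 g/cm^3

3.938


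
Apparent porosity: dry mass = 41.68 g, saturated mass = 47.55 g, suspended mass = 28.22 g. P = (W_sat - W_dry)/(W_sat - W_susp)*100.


P = (47.55 - 41.68) / (47.55 - 28.22) * 100 = 5.87 / 19.33 * 100 = 30.4%

30.4


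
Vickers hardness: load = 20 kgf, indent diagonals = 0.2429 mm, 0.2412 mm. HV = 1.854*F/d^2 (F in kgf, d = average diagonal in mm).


d_avg = (0.2429+0.2412)/2 = 0.24205 mm
HV = 1.854*20/0.24205^2 = 633

633


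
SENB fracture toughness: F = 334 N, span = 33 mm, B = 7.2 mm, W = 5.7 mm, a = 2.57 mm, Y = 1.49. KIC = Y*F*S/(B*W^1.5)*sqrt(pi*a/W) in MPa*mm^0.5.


KIC = 1.49*334*33/(7.2*5.7^1.5)*sqrt(pi*2.57/5.7) = 199.48

199.48


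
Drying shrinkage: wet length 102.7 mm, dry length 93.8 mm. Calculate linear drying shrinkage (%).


DS = (102.7 - 93.8) / 102.7 * 100 = 8.67%

8.67


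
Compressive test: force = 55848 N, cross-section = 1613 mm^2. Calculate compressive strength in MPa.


CS = 55848 / 1613 = 34.6 MPa

34.6


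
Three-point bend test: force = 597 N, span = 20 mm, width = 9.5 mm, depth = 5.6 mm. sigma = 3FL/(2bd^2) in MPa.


sigma = 3*597*20/(2*9.5*5.6^2) = 60.1 MPa

60.1


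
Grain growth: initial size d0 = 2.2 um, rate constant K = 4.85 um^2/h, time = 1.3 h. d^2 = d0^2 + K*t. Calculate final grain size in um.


d^2 = 2.2^2 + 4.85*1.3 = 11.145
d = sqrt(11.145) = 3.34 um

3.34


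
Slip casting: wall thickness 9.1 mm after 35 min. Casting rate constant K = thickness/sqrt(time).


K = 9.1 / sqrt(35) = 9.1 / 5.9161 = 1.538 mm/min^0.5

1.538


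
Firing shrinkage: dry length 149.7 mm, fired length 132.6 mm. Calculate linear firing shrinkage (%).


FS = (149.7 - 132.6) / 149.7 * 100 = 11.42%

11.42


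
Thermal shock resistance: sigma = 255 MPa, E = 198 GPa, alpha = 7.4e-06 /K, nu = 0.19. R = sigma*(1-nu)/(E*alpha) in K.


R = 255*(1-0.19)/(198*1000*7.4e-06) = 141 K

141


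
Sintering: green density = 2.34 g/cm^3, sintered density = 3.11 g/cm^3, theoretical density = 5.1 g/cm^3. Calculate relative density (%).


Relative = 3.11 / 5.1 * 100 = 61.0%

61.0


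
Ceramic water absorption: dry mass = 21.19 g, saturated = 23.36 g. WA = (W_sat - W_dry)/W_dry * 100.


WA = (23.36 - 21.19) / 21.19 * 100 = 10.24%

10.24


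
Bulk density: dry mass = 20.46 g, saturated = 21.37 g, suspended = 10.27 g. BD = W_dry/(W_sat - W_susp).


BD = 20.46 / (21.37 - 10.27) = 20.46 / 11.1 = 1.843 g/cm^3

1.843


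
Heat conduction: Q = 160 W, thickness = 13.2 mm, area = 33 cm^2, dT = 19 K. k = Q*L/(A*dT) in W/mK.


k = 160*13.2/1000/(33/10000*19) = 33.68 W/mK

33.68


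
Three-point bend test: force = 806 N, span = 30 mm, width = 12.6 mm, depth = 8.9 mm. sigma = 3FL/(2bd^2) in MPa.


sigma = 3*806*30/(2*12.6*8.9^2) = 36.3 MPa

36.3


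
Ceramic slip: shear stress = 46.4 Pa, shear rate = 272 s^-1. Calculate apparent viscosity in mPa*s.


eta = tau/gamma * 1000 = 46.4/272 * 1000 = 170.6 mPa*s

170.6


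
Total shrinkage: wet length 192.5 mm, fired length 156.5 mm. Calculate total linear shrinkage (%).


TS = (192.5 - 156.5) / 192.5 * 100 = 18.7%

18.7


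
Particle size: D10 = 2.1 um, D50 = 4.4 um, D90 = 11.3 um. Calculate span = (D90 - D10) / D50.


Span = (11.3 - 2.1) / 4.4 = 9.2 / 4.4 = 2.091

2.091


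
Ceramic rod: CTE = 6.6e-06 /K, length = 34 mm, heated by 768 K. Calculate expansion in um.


dL = 6.6e-06 * 34 * 768 * 1000 = 172.339 um

172.339


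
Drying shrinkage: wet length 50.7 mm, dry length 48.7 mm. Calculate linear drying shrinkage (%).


DS = (50.7 - 48.7) / 50.7 * 100 = 3.94%

3.94


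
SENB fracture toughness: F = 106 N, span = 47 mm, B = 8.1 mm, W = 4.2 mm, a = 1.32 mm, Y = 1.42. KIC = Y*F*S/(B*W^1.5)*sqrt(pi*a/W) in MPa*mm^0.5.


KIC = 1.42*106*47/(8.1*4.2^1.5)*sqrt(pi*1.32/4.2) = 100.83

100.83


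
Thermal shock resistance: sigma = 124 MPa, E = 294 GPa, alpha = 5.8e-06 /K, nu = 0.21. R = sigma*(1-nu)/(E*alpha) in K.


R = 124*(1-0.21)/(294*1000*5.8e-06) = 57 K

57


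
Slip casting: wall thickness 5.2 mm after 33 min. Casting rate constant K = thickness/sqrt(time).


K = 5.2 / sqrt(33) = 5.2 / 5.7446 = 0.905 mm/min^0.5

0.905


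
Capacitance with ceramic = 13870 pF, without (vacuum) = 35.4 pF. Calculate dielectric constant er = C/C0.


er = 13870 / 35.4 = 391.81

391.81


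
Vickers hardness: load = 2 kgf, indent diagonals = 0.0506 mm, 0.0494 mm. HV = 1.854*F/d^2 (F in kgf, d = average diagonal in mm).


d_avg = (0.0506+0.0494)/2 = 0.05 mm
HV = 1.854*2/0.05^2 = 1483

1483


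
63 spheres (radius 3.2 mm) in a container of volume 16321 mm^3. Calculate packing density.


V_sphere = 4/3*pi*3.2^3 = 137.2583 mm^3
Total V = 63*137.2583 = 8647.2729 mm^3
PD = 8647.2729 / 16321 = 0.53

0.53


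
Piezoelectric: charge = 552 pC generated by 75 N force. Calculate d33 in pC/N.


d33 = 552 / 75 = 7.4 pC/N

7.4


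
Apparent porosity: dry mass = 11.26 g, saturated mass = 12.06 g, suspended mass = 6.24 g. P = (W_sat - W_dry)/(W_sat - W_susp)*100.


P = (12.06 - 11.26) / (12.06 - 6.24) * 100 = 0.8 / 5.82 * 100 = 13.7%

13.7


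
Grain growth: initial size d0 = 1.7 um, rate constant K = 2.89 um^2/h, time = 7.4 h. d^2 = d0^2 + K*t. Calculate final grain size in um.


d^2 = 1.7^2 + 2.89*7.4 = 24.276
d = sqrt(24.276) = 4.93 um

4.93


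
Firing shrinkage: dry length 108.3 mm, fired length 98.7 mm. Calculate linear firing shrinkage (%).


FS = (108.3 - 98.7) / 108.3 * 100 = 8.86%

8.86


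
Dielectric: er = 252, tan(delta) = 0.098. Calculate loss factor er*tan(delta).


Loss = 252 * 0.098 = 24.696

24.696


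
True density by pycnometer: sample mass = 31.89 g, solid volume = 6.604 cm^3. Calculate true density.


TD = 31.89 / 6.604 = 4.829 g/cm^3

4.829


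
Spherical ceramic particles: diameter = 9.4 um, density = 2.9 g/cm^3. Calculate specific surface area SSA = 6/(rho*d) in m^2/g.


SSA = 6 / (2.9 * 9.4) = 0.22 m^2/g

0.22


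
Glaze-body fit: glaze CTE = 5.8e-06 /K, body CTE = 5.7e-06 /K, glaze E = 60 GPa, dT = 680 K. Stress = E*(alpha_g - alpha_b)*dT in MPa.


Stress = 60*1000*(5.8e-06 - 5.7e-06)*680 = 4.1 MPa

4.1


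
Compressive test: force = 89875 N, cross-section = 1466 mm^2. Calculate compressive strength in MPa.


CS = 89875 / 1466 = 61.3 MPa

61.3


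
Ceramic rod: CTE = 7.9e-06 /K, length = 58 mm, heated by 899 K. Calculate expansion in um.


dL = 7.9e-06 * 58 * 899 * 1000 = 411.922 um

411.922


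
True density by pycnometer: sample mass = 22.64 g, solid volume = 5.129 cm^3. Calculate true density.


TD = 22.64 / 5.129 = 4.414 g/cm^3

4.414


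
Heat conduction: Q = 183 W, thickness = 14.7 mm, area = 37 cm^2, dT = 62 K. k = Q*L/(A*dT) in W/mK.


k = 183*14.7/1000/(37/10000*62) = 11.73 W/mK

11.73


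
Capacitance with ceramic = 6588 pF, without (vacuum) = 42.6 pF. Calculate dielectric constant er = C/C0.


er = 6588 / 42.6 = 154.65

154.65


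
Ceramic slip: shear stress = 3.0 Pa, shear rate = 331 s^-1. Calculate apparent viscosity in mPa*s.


eta = tau/gamma * 1000 = 3.0/331 * 1000 = 9.1 mPa*s

9.1


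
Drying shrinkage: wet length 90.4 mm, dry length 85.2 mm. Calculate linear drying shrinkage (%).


DS = (90.4 - 85.2) / 90.4 * 100 = 5.75%

5.75


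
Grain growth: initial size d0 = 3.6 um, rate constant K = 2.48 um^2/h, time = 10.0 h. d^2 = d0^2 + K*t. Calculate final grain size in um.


d^2 = 3.6^2 + 2.48*10.0 = 37.76
d = sqrt(37.76) = 6.14 um

6.14


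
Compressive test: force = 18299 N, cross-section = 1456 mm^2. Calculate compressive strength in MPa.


CS = 18299 / 1456 = 12.6 MPa

12.6


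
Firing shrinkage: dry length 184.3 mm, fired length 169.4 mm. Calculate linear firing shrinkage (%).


FS = (184.3 - 169.4) / 184.3 * 100 = 8.08%

8.08


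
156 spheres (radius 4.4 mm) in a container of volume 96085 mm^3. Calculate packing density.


V_sphere = 4/3*pi*4.4^3 = 356.8179 mm^3
Total V = 156*356.8179 = 55663.5924 mm^3
PD = 55663.5924 / 96085 = 0.579

0.579


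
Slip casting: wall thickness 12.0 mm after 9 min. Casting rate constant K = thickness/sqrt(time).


K = 12.0 / sqrt(9) = 12.0 / 3.0 = 4.0 mm/min^0.5

4.0


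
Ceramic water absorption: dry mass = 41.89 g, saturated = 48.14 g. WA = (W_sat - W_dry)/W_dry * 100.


WA = (48.14 - 41.89) / 41.89 * 100 = 14.92%

14.92


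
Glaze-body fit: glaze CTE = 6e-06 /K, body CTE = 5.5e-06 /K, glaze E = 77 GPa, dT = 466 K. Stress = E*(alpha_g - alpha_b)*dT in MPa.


Stress = 77*1000*(6e-06 - 5.5e-06)*466 = 17.9 MPa

17.9


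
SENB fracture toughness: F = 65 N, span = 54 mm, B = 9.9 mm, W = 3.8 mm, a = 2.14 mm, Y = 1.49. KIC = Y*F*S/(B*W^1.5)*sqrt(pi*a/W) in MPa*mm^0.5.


KIC = 1.49*65*54/(9.9*3.8^1.5)*sqrt(pi*2.14/3.8) = 94.86

94.86


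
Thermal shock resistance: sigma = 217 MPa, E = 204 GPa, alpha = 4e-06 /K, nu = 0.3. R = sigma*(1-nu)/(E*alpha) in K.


R = 217*(1-0.3)/(204*1000*4e-06) = 186 K

186


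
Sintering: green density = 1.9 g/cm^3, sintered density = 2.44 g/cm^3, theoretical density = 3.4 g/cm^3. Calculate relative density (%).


Relative = 2.44 / 3.4 * 100 = 71.8%

71.8


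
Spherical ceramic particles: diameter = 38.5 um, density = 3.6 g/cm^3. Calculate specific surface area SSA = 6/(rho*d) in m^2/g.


SSA = 6 / (3.6 * 38.5) = 0.043 m^2/g

0.043


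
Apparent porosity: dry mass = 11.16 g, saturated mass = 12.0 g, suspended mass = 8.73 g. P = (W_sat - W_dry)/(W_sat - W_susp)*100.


P = (12.0 - 11.16) / (12.0 - 8.73) * 100 = 0.84 / 3.27 * 100 = 25.7%

25.7


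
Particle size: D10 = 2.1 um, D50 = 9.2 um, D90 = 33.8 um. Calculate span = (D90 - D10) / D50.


Span = (33.8 - 2.1) / 9.2 = 31.7 / 9.2 = 3.446

3.446


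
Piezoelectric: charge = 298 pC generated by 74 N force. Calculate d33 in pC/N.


d33 = 298 / 74 = 4.0 pC/N

4.0


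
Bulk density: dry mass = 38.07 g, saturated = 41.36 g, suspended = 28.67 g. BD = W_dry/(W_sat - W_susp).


BD = 38.07 / (41.36 - 28.67) = 38.07 / 12.69 = 3.0 g/cm^3

3.0


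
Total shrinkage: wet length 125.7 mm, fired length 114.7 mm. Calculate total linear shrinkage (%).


TS = (125.7 - 114.7) / 125.7 * 100 = 8.75%

8.75


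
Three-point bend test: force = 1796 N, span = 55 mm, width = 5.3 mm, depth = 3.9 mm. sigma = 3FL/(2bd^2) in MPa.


sigma = 3*1796*55/(2*5.3*3.9^2) = 1838.0 MPa

1838.0


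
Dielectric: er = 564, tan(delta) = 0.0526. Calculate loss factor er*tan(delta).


Loss = 564 * 0.0526 = 29.666

29.666


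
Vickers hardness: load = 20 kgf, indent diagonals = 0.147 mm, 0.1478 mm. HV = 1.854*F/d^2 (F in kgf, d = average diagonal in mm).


d_avg = (0.147+0.1478)/2 = 0.1474 mm
HV = 1.854*20/0.1474^2 = 1707

1707


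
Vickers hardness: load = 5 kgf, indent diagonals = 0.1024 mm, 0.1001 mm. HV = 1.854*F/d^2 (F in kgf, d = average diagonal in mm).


d_avg = (0.1024+0.1001)/2 = 0.10125 mm
HV = 1.854*5/0.10125^2 = 904

904


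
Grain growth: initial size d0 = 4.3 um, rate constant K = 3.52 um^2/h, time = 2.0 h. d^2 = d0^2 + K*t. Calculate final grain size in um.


d^2 = 4.3^2 + 3.52*2.0 = 25.53
d = sqrt(25.53) = 5.05 um

5.05


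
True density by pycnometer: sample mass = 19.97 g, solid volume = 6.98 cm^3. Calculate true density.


TD = 19.97 / 6.98 = 2.861 g/cm^3

2.861


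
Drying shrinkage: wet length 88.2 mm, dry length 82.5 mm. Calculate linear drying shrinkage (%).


DS = (88.2 - 82.5) / 88.2 * 100 = 6.46%

6.46


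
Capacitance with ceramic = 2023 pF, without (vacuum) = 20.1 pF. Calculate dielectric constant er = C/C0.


er = 2023 / 20.1 = 100.65

100.65


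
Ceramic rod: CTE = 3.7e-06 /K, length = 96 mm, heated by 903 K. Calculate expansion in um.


dL = 3.7e-06 * 96 * 903 * 1000 = 320.746 um

320.746


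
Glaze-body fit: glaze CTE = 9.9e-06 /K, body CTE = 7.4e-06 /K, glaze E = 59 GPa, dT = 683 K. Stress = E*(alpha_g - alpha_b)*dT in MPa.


Stress = 59*1000*(9.9e-06 - 7.4e-06)*683 = 100.7 MPa

100.7


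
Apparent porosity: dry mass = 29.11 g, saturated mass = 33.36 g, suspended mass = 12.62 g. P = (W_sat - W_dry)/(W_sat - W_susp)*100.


P = (33.36 - 29.11) / (33.36 - 12.62) * 100 = 4.25 / 20.74 * 100 = 20.5%

20.5


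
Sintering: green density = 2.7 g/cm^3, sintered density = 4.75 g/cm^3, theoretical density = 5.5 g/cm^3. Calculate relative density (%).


Relative = 4.75 / 5.5 * 100 = 86.4%

86.4


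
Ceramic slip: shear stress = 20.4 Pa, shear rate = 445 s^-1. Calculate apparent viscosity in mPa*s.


eta = tau/gamma * 1000 = 20.4/445 * 1000 = 45.8 mPa*s

45.8


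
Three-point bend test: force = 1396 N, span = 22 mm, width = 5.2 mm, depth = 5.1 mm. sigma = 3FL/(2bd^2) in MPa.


sigma = 3*1396*22/(2*5.2*5.1^2) = 340.6 MPa

340.6


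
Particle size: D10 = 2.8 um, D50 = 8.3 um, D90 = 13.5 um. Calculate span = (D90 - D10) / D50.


Span = (13.5 - 2.8) / 8.3 = 10.7 / 8.3 = 1.289

1.289


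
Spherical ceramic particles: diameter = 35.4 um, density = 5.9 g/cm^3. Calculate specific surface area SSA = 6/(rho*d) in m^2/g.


SSA = 6 / (5.9 * 35.4) = 0.029 m^2/g

0.029


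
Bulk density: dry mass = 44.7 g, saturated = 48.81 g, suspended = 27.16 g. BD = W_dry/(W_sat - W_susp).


BD = 44.7 / (48.81 - 27.16) = 44.7 / 21.65 = 2.065 g/cm^3

2.065


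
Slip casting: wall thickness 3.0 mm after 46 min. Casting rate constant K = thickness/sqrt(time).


K = 3.0 / sqrt(46) = 3.0 / 6.7823 = 0.442 mm/min^0.5

0.442


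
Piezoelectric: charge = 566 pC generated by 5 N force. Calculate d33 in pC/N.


d33 = 566 / 5 = 113.2 pC/N

113.2


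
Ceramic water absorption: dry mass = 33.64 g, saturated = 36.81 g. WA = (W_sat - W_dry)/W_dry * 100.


WA = (36.81 - 33.64) / 33.64 * 100 = 9.42%

9.42


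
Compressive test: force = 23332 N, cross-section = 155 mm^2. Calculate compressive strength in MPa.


CS = 23332 / 155 = 150.5 MPa

150.5


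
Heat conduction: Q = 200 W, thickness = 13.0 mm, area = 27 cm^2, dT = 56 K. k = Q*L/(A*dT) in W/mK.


k = 200*13.0/1000/(27/10000*56) = 17.2 W/mK

17.2


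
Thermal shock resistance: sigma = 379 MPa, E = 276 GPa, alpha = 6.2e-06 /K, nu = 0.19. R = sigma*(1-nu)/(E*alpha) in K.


R = 379*(1-0.19)/(276*1000*6.2e-06) = 179 K

179


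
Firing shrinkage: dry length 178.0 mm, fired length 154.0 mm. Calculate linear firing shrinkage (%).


FS = (178.0 - 154.0) / 178.0 * 100 = 13.48%

13.48


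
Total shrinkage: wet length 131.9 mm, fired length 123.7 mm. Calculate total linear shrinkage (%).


TS = (131.9 - 123.7) / 131.9 * 100 = 6.22%

6.22


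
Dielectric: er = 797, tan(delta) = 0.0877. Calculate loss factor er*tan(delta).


Loss = 797 * 0.0877 = 69.897

69.897


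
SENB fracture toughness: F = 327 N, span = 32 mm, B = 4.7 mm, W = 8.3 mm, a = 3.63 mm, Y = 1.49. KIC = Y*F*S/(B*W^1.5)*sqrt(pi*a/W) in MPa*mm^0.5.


KIC = 1.49*327*32/(4.7*8.3^1.5)*sqrt(pi*3.63/8.3) = 162.61

162.61
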